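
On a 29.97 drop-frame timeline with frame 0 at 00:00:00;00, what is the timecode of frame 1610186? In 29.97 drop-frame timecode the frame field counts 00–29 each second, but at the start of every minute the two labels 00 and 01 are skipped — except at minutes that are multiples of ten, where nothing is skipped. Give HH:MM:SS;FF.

Each 10-minute DF block holds 10 × 60 × 30 − 9 × 2 = 17982 frames. 1610186 ÷ 17982 → 89 full blocks, remainder 9788.
Within the partial block the first minute is 1800 frames and each further minute 1798, so 5 further minute boundaries passed. Total skipped labels = 18 × 89 + 2 × 5 = 1612.
Non-drop label index = 1610186 + 1612 = 1611798; at 30 labels/s that is 14:55:26:18, i.e. DF 14:55:26;18.

14:55:26;18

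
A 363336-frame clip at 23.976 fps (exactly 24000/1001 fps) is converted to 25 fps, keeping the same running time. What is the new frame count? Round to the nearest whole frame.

378853 frames

Frames at target rate = 363336 × (25) / (24000/1001) = 15154139/40 ≈ 378853.475.
Nearest whole frame: 378853.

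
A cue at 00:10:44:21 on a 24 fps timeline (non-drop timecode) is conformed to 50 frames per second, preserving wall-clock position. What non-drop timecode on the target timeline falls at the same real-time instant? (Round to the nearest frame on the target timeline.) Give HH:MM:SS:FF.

00:10:44:44

Source frame index: (0×3600 + 10×60 + 44) × 24 + 21 = 15477.
Real time: 15477 / (24) = 5159/8 s.
Target frame: (5159/8) × (50) = 128975/4 ≈ 32243.750 → 32244.
At 50 labels/s: frame 32244 → 00:10:44:44.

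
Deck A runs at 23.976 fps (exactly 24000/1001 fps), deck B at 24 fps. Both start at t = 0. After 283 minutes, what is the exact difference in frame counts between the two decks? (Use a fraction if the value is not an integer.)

407520/1001 frames

283 min = 16980 s.
A emits 24000/1001 × 16980 = 407520000/1001 frames; B emits 24 × 16980 = 407520.
Difference = 407520/1001 frames (≈ 407.1129); B is ahead of A.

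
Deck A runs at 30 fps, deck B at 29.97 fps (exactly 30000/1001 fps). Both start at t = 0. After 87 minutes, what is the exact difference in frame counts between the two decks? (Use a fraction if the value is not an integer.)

156600/1001 frames

87 min = 5220 s.
A emits 30 × 5220 = 156600 frames; B emits 30000/1001 × 5220 = 156600000/1001.
Difference = 156600/1001 frames (≈ 156.4436); B is behind A.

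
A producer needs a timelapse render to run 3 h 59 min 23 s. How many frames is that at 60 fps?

3 h 59 min 23 s = 14363 s.
Frames = 14363 × 60 = 861780.

861780 frames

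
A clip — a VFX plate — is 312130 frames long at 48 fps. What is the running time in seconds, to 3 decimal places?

6502.708 seconds

Running time = 312130 × 1/48 = 156065/24 s ≈ 6502.708 s.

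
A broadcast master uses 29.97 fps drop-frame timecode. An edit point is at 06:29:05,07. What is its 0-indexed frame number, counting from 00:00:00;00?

Complete 10-minute blocks: 38, each 17982 frames → 683316.
Remaining 9 whole minutes in the current block: 1800 + 8 × 1798 = 16184 frames.
Within the current minute: 5 × 30 + 7 − 2 = 155 (labels ;00/;01 skipped at this minute). Total = 683316 + 16184 + 155 = 699655.

699655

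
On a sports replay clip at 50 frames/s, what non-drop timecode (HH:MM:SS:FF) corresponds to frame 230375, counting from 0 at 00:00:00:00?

230375 ÷ 50 = 4607 full seconds, remainder 25 frames.
4607 s = 1 h 16 min 47 s.
Timecode: 01:16:47:25.

01:16:47:25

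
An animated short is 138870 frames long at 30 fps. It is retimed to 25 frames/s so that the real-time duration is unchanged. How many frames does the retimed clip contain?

115725 frames

Target frames = source frames × (target rate / source rate) = 138870 × (25)/(30) = 138870 × 5/6 = 115725.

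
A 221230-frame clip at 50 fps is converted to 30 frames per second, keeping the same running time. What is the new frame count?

132738 frames

Target frames = source frames × (target rate / source rate) = 221230 × (30)/(50) = 221230 × 3/5 = 132738.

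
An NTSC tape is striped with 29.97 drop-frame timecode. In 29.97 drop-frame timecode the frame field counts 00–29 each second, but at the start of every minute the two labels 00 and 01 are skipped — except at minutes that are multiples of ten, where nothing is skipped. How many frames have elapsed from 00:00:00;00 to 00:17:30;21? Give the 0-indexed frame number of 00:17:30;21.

As if non-drop at 30 labels/s: (0 × 3600 + 17 × 60 + 30) × 30 + 21 = 31521.
Minute boundaries passed: 17; those not divisible by 10: 17 − 1 = 16; dropped labels = 2 × 16 = 32.
Actual frame index = 31521 − 32 = 31489.

31489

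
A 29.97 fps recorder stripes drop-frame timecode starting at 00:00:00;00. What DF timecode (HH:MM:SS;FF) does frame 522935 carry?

Ten DF minutes hold 17982 frames, so frame 522935 lies in block 29 (frames 521478–539459) with 1457 frames into that block.
The block's first minute is 1800 frames and the rest 1798 each; 1457 frames reaches minute 0, so 29 × 18 + 0 × 2 = 522 labels have been skipped so far.
Adding those back, label number 522935 + 522 = 523457 at 30 labels/s is 17448 s + 17 f = 4 h 50 min 48 s frame 17, i.e. 04:50:48;17.

04:50:48;17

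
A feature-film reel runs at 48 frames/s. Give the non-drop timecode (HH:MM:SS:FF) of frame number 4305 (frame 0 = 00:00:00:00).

4305 ÷ 48 = 89 full seconds, remainder 33 frames.
89 s = 0 h 1 min 29 s.
Timecode: 00:01:29:33.

00:01:29:33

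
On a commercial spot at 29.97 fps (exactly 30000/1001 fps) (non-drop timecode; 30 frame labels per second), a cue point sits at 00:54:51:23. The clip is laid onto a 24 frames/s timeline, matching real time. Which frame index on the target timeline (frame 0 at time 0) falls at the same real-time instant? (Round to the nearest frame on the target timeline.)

Source frame index: (0×3600 + 54×60 + 51) × 30 + 23 = 98753.
Real time: 98753 / (30000/1001) = 98851753/30000 s.
Target frame: (98851753/30000) × (24) = 98851753/1250 ≈ 79081.402 → 79081.

frame 79081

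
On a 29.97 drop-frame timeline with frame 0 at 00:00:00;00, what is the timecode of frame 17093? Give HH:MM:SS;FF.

Each 10-minute DF block holds 10 × 60 × 30 − 9 × 2 = 17982 frames. 17093 ÷ 17982 → 0 full blocks, remainder 17093.
Within the partial block the first minute is 1800 frames and each further minute 1798, so 9 further minute boundaries passed. Total skipped labels = 18 × 0 + 2 × 9 = 18.
Non-drop label index = 17093 + 18 = 17111; at 30 labels/s that is 00:09:30:11, i.e. DF 00:09:30;11.

00:09:30;11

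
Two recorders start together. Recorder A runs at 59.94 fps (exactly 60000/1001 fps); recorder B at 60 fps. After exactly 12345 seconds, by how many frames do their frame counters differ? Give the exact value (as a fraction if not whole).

A emits 60000/1001 × 12345 = 740700000/1001 frames; B emits 60 × 12345 = 740700.
Difference = 740700/1001 frames (≈ 739.9600); B is ahead of A.

740700/1001 frames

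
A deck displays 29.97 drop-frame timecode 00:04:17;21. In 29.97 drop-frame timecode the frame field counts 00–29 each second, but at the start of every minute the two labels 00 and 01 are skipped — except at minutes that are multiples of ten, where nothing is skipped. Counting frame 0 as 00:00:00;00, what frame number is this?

7723

Complete 10-minute blocks: 0, each 17982 frames → 0.
Remaining 4 whole minutes in the current block: 1800 + 3 × 1798 = 7194 frames.
Within the current minute: 17 × 30 + 21 − 2 = 529 (labels ;00/;01 skipped at this minute). Total = 0 + 7194 + 529 = 7723.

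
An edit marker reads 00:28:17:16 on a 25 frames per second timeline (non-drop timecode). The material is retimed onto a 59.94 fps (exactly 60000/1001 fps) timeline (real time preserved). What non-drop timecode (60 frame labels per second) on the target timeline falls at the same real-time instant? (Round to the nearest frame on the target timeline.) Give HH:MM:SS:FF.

Source frame index: (0×3600 + 28×60 + 17) × 25 + 16 = 42441.
Real time: 42441 / (25) = 42441/25 s.
Target frame: (42441/25) × (60000/1001) = 14551200/143 ≈ 101756.643 → 101757.
At 60 labels/s: frame 101757 → 00:28:15:57.

00:28:15:57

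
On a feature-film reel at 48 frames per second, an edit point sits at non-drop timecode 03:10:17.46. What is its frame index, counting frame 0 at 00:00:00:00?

frame 548062

Total seconds to the label: (3 × 3600 + 10 × 60 + 17) = 11417.
Frame index = 11417 × 48 + 46 = 548062.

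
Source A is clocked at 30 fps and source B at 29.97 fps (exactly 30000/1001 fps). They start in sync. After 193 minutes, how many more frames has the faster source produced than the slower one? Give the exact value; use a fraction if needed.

347400/1001 frames

193 min = 11580 s.
A emits 30 × 11580 = 347400 frames; B emits 30000/1001 × 11580 = 347400000/1001.
Difference = 347400/1001 frames (≈ 347.0529); B is behind A.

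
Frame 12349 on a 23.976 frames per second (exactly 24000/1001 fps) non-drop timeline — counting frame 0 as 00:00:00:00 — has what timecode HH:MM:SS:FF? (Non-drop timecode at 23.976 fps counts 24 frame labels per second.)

12349 ÷ 24 = 514 full seconds, remainder 13 frames.
514 s = 0 h 8 min 34 s.
Timecode: 00:08:34:13.

00:08:34:13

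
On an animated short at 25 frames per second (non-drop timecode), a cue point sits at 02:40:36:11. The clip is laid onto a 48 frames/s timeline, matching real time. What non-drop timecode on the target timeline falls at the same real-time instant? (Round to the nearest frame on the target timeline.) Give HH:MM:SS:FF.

02:40:36:21

Source frame index: (2×3600 + 40×60 + 36) × 25 + 11 = 240911.
Real time: 240911 / (25) = 240911/25 s.
Target frame: (240911/25) × (48) = 11563728/25 ≈ 462549.120 → 462549.
At 48 labels/s: frame 462549 → 02:40:36:21.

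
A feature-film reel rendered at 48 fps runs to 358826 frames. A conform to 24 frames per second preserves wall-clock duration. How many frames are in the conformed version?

179413 frames

Frames at target rate = 358826 × (24) / (48) = 179413.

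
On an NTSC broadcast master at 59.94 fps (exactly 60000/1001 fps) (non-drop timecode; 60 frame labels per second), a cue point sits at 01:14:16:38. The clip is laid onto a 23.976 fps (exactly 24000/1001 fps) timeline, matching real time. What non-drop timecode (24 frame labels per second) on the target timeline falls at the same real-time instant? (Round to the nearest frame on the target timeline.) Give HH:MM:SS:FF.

Source frame index: (1×3600 + 14×60 + 16) × 60 + 38 = 267398.
Real time: 267398 / (60000/1001) = 133832699/30000 s.
Target frame: (133832699/30000) × (24000/1001) = 534796/5 ≈ 106959.200 → 106959.
At 24 labels/s: frame 106959 → 01:14:16:15.

01:14:16:15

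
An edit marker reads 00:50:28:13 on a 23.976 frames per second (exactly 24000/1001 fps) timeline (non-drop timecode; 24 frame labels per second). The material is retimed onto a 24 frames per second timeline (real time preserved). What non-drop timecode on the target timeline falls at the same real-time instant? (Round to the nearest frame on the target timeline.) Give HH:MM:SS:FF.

Source frame index: (0×3600 + 50×60 + 28) × 24 + 13 = 72685.
Real time: 72685 / (24000/1001) = 14551537/4800 s.
Target frame: (14551537/4800) × (24) = 14551537/200 ≈ 72757.685 → 72758.
At 24 labels/s: frame 72758 → 00:50:31:14.

00:50:31:14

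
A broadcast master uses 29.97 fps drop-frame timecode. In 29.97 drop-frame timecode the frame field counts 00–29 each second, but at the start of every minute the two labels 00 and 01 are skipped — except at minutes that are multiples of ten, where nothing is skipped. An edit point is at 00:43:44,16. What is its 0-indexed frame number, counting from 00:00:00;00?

78658

As if non-drop at 30 labels/s: (0 × 3600 + 43 × 60 + 44) × 30 + 16 = 78736.
Minute boundaries passed: 43; those not divisible by 10: 43 − 4 = 39; dropped labels = 2 × 39 = 78.
Actual frame index = 78736 − 78 = 78658.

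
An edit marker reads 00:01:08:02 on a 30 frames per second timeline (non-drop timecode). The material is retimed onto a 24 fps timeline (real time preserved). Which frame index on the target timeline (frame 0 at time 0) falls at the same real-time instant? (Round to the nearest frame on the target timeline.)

Source frame index: (0×3600 + 1×60 + 8) × 30 + 2 = 2042.
Real time: 2042 / (30) = 1021/15 s.
Target frame: (1021/15) × (24) = 8168/5 ≈ 1633.600 → 1634.

frame 1634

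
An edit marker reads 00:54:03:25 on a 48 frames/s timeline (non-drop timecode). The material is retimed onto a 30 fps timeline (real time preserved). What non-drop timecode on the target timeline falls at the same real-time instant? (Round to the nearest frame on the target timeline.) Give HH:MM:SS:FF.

00:54:03:16

Source frame index: (0×3600 + 54×60 + 3) × 48 + 25 = 155689.
Real time: 155689 / (48) = 155689/48 s.
Target frame: (155689/48) × (30) = 778445/8 ≈ 97305.625 → 97306.
At 30 labels/s: frame 97306 → 00:54:03:16.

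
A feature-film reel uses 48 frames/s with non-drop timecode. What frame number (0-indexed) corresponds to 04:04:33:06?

Total seconds to the label: (4 × 3600 + 4 × 60 + 33) = 14673.
Frame index = 14673 × 48 + 6 = 704310.

frame 704310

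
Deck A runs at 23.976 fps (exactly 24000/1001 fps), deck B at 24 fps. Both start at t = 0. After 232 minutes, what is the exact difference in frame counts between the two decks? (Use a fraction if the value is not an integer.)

232 min = 13920 s.
A emits 24000/1001 × 13920 = 334080000/1001 frames; B emits 24 × 13920 = 334080.
Difference = 334080/1001 frames (≈ 333.7463); B is ahead of A.

334080/1001 frames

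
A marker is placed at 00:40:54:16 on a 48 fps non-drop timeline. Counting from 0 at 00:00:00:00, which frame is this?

117808

Total seconds to the label: (0 × 3600 + 40 × 60 + 54) = 2454.
Frame index = 2454 × 48 + 16 = 117808.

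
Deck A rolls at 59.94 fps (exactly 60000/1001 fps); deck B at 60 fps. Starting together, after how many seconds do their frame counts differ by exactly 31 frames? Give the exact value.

The gap grows by |60 − 60000/1001| = 60/1001 frames per second.
Time for a 31-frame gap: 31 ÷ (60/1001) = 31031/60 s.

31031/60 seconds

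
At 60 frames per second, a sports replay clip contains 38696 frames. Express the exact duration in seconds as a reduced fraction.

9674/15 seconds

Running time = 38696 ÷ (60) = 38696 × 1/60 = 9674/15 s.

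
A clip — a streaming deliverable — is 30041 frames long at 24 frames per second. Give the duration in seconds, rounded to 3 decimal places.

1251.708 seconds

Running time = 30041 × 1/24 = 30041/24 s ≈ 1251.708 s.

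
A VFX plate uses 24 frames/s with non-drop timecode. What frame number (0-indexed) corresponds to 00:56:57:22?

frame 82030

Total seconds to the label: (0 × 3600 + 56 × 60 + 57) = 3417.
Frame index = 3417 × 24 + 22 = 82030.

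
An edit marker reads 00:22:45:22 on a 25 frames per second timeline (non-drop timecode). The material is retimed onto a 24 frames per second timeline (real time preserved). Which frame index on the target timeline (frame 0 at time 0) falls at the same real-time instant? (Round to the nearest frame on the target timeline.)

Source frame index: (0×3600 + 22×60 + 45) × 25 + 22 = 34147.
Real time: 34147 / (25) = 34147/25 s.
Target frame: (34147/25) × (24) = 819528/25 ≈ 32781.120 → 32781.

frame 32781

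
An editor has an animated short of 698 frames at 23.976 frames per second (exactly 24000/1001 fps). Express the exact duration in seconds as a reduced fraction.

349349/12000 seconds

Running time = 698 ÷ (24000/1001) = 698 × 1001/24000 = 349349/12000 s.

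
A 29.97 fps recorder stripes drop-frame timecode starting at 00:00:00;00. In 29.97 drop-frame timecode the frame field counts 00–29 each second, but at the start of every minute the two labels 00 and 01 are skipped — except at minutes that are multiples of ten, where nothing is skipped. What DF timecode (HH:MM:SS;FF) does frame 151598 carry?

Ten DF minutes hold 17982 frames, so frame 151598 lies in block 8 (frames 143856–161837) with 7742 frames into that block.
The block's first minute is 1800 frames and the rest 1798 each; 7742 frames reaches minute 4, so 8 × 18 + 4 × 2 = 152 labels have been skipped so far.
Adding those back, label number 151598 + 152 = 151750 at 30 labels/s is 5058 s + 10 f = 1 h 24 min 18 s frame 10, i.e. 01:24:18;10.

01:24:18;10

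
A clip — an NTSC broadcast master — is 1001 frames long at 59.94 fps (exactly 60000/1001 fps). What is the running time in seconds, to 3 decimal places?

16.700 seconds

Running time = 1001 × 1001/60000 = 1002001/60000 s ≈ 16.700 s.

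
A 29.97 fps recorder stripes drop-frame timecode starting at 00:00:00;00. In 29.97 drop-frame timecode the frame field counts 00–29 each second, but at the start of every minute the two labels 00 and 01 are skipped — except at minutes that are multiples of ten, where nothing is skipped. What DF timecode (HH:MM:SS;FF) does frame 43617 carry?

00:24:15;11

Each 10-minute DF block holds 10 × 60 × 30 − 9 × 2 = 17982 frames. 43617 ÷ 17982 → 2 full blocks, remainder 7653.
Within the partial block the first minute is 1800 frames and each further minute 1798, so 4 further minute boundaries passed. Total skipped labels = 18 × 2 + 2 × 4 = 44.
Non-drop label index = 43617 + 44 = 43661; at 30 labels/s that is 00:24:15:11, i.e. DF 00:24:15;11.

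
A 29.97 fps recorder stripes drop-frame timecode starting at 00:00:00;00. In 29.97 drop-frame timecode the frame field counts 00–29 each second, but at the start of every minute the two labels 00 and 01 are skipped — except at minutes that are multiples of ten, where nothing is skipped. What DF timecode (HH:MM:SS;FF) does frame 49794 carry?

00:27:41;14

Each 10-minute DF block holds 10 × 60 × 30 − 9 × 2 = 17982 frames. 49794 ÷ 17982 → 2 full blocks, remainder 13830.
Within the partial block the first minute is 1800 frames and each further minute 1798, so 7 further minute boundaries passed. Total skipped labels = 18 × 2 + 2 × 7 = 50.
Non-drop label index = 49794 + 50 = 49844; at 30 labels/s that is 00:27:41:14, i.e. DF 00:27:41;14.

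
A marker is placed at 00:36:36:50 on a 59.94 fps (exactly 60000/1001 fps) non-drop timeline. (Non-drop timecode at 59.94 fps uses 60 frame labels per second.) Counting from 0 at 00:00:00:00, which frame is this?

131810

Total seconds to the label: (0 × 3600 + 36 × 60 + 36) = 2196.
Frame index = 2196 × 60 + 50 = 131810.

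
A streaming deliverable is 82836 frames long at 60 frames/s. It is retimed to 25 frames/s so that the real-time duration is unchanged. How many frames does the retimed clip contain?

Target frames = source frames × (target rate / source rate) = 82836 × (25)/(60) = 82836 × 5/12 = 34515.

34515 frames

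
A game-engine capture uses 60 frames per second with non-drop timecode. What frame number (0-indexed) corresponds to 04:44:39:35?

1024775

Total seconds to the label: (4 × 3600 + 44 × 60 + 39) = 17079.
Frame index = 17079 × 60 + 35 = 1024775.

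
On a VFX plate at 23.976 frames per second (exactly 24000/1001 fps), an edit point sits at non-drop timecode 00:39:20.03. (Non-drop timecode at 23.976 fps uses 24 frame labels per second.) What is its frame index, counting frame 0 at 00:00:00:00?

Total seconds to the label: (0 × 3600 + 39 × 60 + 20) = 2360.
Frame index = 2360 × 24 + 3 = 56643.

56643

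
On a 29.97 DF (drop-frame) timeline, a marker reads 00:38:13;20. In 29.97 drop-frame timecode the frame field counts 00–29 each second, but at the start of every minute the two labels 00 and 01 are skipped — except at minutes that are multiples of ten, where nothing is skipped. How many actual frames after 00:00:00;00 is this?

Complete 10-minute blocks: 3, each 17982 frames → 53946.
Remaining 8 whole minutes in the current block: 1800 + 7 × 1798 = 14386 frames.
Within the current minute: 13 × 30 + 20 − 2 = 408 (labels ;00/;01 skipped at this minute). Total = 53946 + 14386 + 408 = 68740.

68740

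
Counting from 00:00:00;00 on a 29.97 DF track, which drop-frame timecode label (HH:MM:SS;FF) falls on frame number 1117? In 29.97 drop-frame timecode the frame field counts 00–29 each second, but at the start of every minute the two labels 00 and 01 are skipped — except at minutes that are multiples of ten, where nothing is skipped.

00:00:37;07

Ten DF minutes hold 17982 frames, so frame 1117 lies in block 0 (frames 0–17981) with 1117 frames into that block.
The block's first minute is 1800 frames and the rest 1798 each; 1117 frames reaches minute 0, so 0 × 18 + 0 × 2 = 0 labels have been skipped so far.
Adding those back, label number 1117 + 0 = 1117 at 30 labels/s is 37 s + 7 f = 0 h 0 min 37 s frame 7, i.e. 00:00:37;07.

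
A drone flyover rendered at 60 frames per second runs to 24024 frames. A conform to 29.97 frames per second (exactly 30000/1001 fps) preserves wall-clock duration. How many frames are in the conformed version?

Target frames = source frames × (target rate / source rate) = 24024 × (30000/1001)/(60) = 24024 × 500/1001 = 12000.

12000 frames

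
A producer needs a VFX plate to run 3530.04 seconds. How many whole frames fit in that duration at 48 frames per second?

Frames = 3530.04 × 48 = 4236048/25 ≈ 169441.9200.
Complete frames: 169441.

169441 frames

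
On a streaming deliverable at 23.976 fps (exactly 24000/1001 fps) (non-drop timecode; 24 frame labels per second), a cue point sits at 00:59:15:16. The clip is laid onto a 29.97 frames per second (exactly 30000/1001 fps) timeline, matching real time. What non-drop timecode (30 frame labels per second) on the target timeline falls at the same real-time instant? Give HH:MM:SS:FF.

Source frame index: (0×3600 + 59×60 + 15) × 24 + 16 = 85336.
Real time: 85336 / (24000/1001) = 10677667/3000 s.
Target frame: (10677667/3000) × (30000/1001) = 106670.
At 30 labels/s: frame 106670 → 00:59:15:20.

00:59:15:20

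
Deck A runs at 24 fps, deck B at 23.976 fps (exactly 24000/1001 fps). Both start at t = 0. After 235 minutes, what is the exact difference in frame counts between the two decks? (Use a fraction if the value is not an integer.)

235 min = 14100 s.
A emits 24 × 14100 = 338400 frames; B emits 24000/1001 × 14100 = 338400000/1001.
Difference = 338400/1001 frames (≈ 338.0619); B is behind A.

338400/1001 frames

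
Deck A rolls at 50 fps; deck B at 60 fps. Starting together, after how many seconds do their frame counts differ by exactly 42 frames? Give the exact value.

The gap grows by |60 − 50| = 10 frames per second.
Time for a 42-frame gap: 42 ÷ (10) = 4.2 s.

4.2 seconds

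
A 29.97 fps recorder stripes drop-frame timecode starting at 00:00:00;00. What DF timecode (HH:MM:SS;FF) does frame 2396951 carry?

22:12:58;09

Each 10-minute DF block holds 10 × 60 × 30 − 9 × 2 = 17982 frames. 2396951 ÷ 17982 → 133 full blocks, remainder 5345.
Within the partial block the first minute is 1800 frames and each further minute 1798, so 2 further minute boundaries passed. Total skipped labels = 18 × 133 + 2 × 2 = 2398.
Non-drop label index = 2396951 + 2398 = 2399349; at 30 labels/s that is 22:12:58:09, i.e. DF 22:12:58;09.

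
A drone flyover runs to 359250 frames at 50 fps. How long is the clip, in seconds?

7185 seconds

Running time = 359250 / (50) = 7185 s.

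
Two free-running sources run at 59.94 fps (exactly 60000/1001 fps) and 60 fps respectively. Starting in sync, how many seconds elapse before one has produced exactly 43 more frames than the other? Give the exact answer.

43043/60 seconds

The gap grows by |60 − 60000/1001| = 60/1001 frames per second.
Time for a 43-frame gap: 43 ÷ (60/1001) = 43043/60 s.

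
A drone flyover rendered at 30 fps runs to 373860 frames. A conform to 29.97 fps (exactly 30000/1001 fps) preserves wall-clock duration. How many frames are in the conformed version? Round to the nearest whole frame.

Frames at target rate = 373860 × (30000/1001) / (30) = 373860000/1001 ≈ 373486.513.
Nearest whole frame: 373487.

373487 frames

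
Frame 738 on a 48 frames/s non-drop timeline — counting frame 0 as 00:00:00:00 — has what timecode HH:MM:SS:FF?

00:00:15:18

738 ÷ 48 = 15 full seconds, remainder 18 frames.
15 s = 0 h 0 min 15 s.
Timecode: 00:00:15:18.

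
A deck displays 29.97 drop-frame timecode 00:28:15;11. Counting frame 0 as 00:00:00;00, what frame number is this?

As if non-drop at 30 labels/s: (0 × 3600 + 28 × 60 + 15) × 30 + 11 = 50861.
Minute boundaries passed: 28; those not divisible by 10: 28 − 2 = 26; dropped labels = 2 × 26 = 52.
Actual frame index = 50861 − 52 = 50809.

50809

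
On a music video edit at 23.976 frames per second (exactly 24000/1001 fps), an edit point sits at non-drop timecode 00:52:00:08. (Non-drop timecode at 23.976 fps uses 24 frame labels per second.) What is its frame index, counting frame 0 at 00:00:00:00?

Total seconds to the label: (0 × 3600 + 52 × 60 + 0) = 3120.
Frame index = 3120 × 24 + 8 = 74888.

74888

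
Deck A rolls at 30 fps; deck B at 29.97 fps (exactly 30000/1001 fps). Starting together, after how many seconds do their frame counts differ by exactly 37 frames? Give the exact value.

37037/30 seconds

The gap grows by |30000/1001 − 30| = 30/1001 frames per second.
Time for a 37-frame gap: 37 ÷ (30/1001) = 37037/30 s.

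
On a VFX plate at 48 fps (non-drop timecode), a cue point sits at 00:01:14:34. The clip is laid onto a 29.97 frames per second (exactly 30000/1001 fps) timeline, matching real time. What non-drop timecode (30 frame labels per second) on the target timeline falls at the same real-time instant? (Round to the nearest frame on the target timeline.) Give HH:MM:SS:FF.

00:01:14:19

Source frame index: (0×3600 + 1×60 + 14) × 48 + 34 = 3586.
Real time: 3586 / (48) = 1793/24 s.
Target frame: (1793/24) × (30000/1001) = 203750/91 ≈ 2239.011 → 2239.
At 30 labels/s: frame 2239 → 00:01:14:19.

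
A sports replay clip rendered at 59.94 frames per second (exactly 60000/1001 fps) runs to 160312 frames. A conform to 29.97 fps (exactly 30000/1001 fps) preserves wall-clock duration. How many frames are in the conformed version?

80156 frames

Target frames = source frames × (target rate / source rate) = 160312 × (30000/1001)/(60000/1001) = 160312 × 1/2 = 80156.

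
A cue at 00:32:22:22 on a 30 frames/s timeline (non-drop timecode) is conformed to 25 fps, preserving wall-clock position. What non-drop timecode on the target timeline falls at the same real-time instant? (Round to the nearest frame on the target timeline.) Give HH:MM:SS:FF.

Source frame index: (0×3600 + 32×60 + 22) × 30 + 22 = 58282.
Real time: 58282 / (30) = 29141/15 s.
Target frame: (29141/15) × (25) = 145705/3 ≈ 48568.333 → 48568.
At 25 labels/s: frame 48568 → 00:32:22:18.

00:32:22:18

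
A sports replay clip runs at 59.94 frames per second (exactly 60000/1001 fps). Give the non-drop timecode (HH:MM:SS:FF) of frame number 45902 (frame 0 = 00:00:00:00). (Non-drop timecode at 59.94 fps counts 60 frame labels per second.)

00:12:45:02

45902 ÷ 60 = 765 full seconds, remainder 2 frames.
765 s = 0 h 12 min 45 s.
Timecode: 00:12:45:02.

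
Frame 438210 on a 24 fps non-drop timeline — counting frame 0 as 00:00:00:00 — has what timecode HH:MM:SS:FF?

05:04:18:18

438210 ÷ 24 = 18258 full seconds, remainder 18 frames.
18258 s = 5 h 4 min 18 s.
Timecode: 05:04:18:18.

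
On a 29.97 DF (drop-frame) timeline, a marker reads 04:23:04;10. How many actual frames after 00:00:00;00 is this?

As if non-drop at 30 labels/s: (4 × 3600 + 23 × 60 + 4) × 30 + 10 = 473530.
Minute boundaries passed: 263; those not divisible by 10: 263 − 26 = 237; dropped labels = 2 × 237 = 474.
Actual frame index = 473530 − 474 = 473056.

473056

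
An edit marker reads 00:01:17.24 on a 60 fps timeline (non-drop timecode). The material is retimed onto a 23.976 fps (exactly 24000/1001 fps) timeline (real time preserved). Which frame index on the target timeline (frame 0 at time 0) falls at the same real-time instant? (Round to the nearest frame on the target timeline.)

frame 1856

Source frame index: (0×3600 + 1×60 + 17) × 60 + 24 = 4644.
Real time: 4644 / (60) = 387/5 s.
Target frame: (387/5) × (24000/1001) = 1857600/1001 ≈ 1855.744 → 1856.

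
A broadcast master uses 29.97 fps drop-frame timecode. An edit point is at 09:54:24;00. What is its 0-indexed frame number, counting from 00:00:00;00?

1068850

Complete 10-minute blocks: 59, each 17982 frames → 1060938.
Remaining 4 whole minutes in the current block: 1800 + 3 × 1798 = 7194 frames.
Within the current minute: 24 × 30 + 0 − 2 = 718 (labels ;00/;01 skipped at this minute). Total = 1060938 + 7194 + 718 = 1068850.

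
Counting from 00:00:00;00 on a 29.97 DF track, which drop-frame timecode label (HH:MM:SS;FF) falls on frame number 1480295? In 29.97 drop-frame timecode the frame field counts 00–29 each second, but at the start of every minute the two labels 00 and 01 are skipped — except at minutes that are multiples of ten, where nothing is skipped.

Ten DF minutes hold 17982 frames, so frame 1480295 lies in block 82 (frames 1474524–1492505) with 5771 frames into that block.
The block's first minute is 1800 frames and the rest 1798 each; 5771 frames reaches minute 3, so 82 × 18 + 3 × 2 = 1482 labels have been skipped so far.
Adding those back, label number 1480295 + 1482 = 1481777 at 30 labels/s is 49392 s + 17 f = 13 h 43 min 12 s frame 17, i.e. 13:43:12;17.

13:43:12;17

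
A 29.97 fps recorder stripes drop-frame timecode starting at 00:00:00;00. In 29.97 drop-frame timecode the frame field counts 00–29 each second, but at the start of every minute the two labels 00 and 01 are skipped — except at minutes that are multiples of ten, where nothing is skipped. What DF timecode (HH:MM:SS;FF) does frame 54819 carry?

Ten DF minutes hold 17982 frames, so frame 54819 lies in block 3 (frames 53946–71927) with 873 frames into that block.
The block's first minute is 1800 frames and the rest 1798 each; 873 frames reaches minute 0, so 3 × 18 + 0 × 2 = 54 labels have been skipped so far.
Adding those back, label number 54819 + 54 = 54873 at 30 labels/s is 1829 s + 3 f = 0 h 30 min 29 s frame 3, i.e. 00:30:29;03.

00:30:29;03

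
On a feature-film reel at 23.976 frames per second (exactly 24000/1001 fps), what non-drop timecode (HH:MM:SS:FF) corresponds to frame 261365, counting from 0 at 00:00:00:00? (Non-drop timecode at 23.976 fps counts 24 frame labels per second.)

261365 ÷ 24 = 10890 full seconds, remainder 5 frames.
10890 s = 3 h 1 min 30 s.
Timecode: 03:01:30:05.

03:01:30:05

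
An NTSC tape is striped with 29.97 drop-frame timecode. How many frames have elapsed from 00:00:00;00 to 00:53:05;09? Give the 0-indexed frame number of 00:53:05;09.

95463

Complete 10-minute blocks: 5, each 17982 frames → 89910.
Remaining 3 whole minutes in the current block: 1800 + 2 × 1798 = 5396 frames.
Within the current minute: 5 × 30 + 9 − 2 = 157 (labels ;00/;01 skipped at this minute). Total = 89910 + 5396 + 157 = 95463.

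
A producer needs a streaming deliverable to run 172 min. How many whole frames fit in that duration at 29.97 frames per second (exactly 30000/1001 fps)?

309290 frames

172 min = 10320 s.
Frames = 10320 × 30000/1001 = 309600000/1001 ≈ 309290.7093.
Complete frames: 309290.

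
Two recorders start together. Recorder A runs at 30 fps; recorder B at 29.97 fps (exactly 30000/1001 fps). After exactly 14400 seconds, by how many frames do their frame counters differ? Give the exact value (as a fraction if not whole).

432000/1001 frames

A emits 30 × 14400 = 432000 frames; B emits 30000/1001 × 14400 = 432000000/1001.
Difference = 432000/1001 frames (≈ 431.5684); B is behind A.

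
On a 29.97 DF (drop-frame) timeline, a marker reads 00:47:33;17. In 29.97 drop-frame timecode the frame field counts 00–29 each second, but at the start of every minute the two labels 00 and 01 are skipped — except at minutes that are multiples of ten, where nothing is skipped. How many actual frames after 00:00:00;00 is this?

As if non-drop at 30 labels/s: (0 × 3600 + 47 × 60 + 33) × 30 + 17 = 85607.
Minute boundaries passed: 47; those not divisible by 10: 47 − 4 = 43; dropped labels = 2 × 43 = 86.
Actual frame index = 85607 − 86 = 85521.

85521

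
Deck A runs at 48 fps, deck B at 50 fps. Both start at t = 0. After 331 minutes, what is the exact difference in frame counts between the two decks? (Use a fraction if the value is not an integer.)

39720 frames

331 min = 19860 s.
A emits 48 × 19860 = 953280 frames; B emits 50 × 19860 = 993000.
Difference = 39720 frames; B is ahead of A.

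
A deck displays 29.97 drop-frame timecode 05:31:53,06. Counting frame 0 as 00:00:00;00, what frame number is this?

Complete 10-minute blocks: 33, each 17982 frames → 593406.
Remaining 1 whole minute in the current block: 1800 + 0 × 1798 = 1800 frames.
Within the current minute: 53 × 30 + 6 − 2 = 1594 (labels ;00/;01 skipped at this minute). Total = 593406 + 1800 + 1594 = 596800.

596800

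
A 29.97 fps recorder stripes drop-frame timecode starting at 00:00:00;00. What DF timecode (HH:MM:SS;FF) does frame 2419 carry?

00:01:20;21

Ten DF minutes hold 17982 frames, so frame 2419 lies in block 0 (frames 0–17981) with 2419 frames into that block.
The block's first minute is 1800 frames and the rest 1798 each; 2419 frames reaches minute 1, so 0 × 18 + 1 × 2 = 2 labels have been skipped so far.
Adding those back, label number 2419 + 2 = 2421 at 30 labels/s is 80 s + 21 f = 0 h 1 min 20 s frame 21, i.e. 00:01:20;21.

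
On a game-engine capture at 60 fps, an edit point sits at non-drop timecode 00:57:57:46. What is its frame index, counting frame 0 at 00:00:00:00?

frame 208666

Total seconds to the label: (0 × 3600 + 57 × 60 + 57) = 3477.
Frame index = 3477 × 60 + 46 = 208666.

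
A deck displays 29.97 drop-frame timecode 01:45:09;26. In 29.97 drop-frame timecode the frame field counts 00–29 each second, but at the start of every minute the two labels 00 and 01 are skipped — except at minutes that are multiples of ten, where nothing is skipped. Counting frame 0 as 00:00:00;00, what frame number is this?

Complete 10-minute blocks: 10, each 17982 frames → 179820.
Remaining 5 whole minutes in the current block: 1800 + 4 × 1798 = 8992 frames.
Within the current minute: 9 × 30 + 26 − 2 = 294 (labels ;00/;01 skipped at this minute). Total = 179820 + 8992 + 294 = 189106.

189106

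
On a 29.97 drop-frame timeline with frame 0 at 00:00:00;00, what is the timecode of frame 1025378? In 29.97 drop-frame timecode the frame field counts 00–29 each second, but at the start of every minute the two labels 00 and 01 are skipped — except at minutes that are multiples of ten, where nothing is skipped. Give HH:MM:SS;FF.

09:30:13;14

Each 10-minute DF block holds 10 × 60 × 30 − 9 × 2 = 17982 frames. 1025378 ÷ 17982 → 57 full blocks, remainder 404.
Within the partial block the first minute is 1800 frames and each further minute 1798, so 0 further minute boundaries passed. Total skipped labels = 18 × 57 + 2 × 0 = 1026.
Non-drop label index = 1025378 + 1026 = 1026404; at 30 labels/s that is 09:30:13:14, i.e. DF 09:30:13;14.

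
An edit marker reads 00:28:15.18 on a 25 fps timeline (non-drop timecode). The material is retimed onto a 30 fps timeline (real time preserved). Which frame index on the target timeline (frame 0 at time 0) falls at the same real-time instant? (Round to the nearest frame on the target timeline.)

frame 50872

Source frame index: (0×3600 + 28×60 + 15) × 25 + 18 = 42393.
Real time: 42393 / (25) = 42393/25 s.
Target frame: (42393/25) × (30) = 254358/5 ≈ 50871.600 → 50872.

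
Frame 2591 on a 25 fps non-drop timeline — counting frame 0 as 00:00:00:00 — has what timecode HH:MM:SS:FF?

00:01:43:16

2591 ÷ 25 = 103 full seconds, remainder 16 frames.
103 s = 0 h 1 min 43 s.
Timecode: 00:01:43:16.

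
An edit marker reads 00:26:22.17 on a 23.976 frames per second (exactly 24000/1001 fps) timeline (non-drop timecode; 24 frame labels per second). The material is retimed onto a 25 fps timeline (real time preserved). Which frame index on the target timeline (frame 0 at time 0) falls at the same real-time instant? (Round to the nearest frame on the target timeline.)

frame 39607

Source frame index: (0×3600 + 26×60 + 22) × 24 + 17 = 37985.
Real time: 37985 / (24000/1001) = 7604597/4800 s.
Target frame: (7604597/4800) × (25) = 7604597/192 ≈ 39607.276 → 39607.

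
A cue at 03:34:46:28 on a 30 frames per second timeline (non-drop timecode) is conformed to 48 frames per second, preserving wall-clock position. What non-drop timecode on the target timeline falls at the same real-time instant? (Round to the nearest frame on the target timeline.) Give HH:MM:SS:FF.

Source frame index: (3×3600 + 34×60 + 46) × 30 + 28 = 386608.
Real time: 386608 / (30) = 193304/15 s.
Target frame: (193304/15) × (48) = 3092864/5 ≈ 618572.800 → 618573.
At 48 labels/s: frame 618573 → 03:34:46:45.

03:34:46:45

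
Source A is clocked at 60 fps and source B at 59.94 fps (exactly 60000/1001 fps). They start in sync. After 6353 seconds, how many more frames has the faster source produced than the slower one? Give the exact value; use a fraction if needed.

A emits 60 × 6353 = 381180 frames; B emits 60000/1001 × 6353 = 381180000/1001.
Difference = 381180/1001 frames (≈ 380.7992); B is behind A.

381180/1001 frames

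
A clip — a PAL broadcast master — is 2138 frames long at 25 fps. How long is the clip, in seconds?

Running time = 2138 / (25) = 85.52 s.

85.52 seconds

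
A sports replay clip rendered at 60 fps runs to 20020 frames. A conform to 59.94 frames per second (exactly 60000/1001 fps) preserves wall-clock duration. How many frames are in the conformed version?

Target frames = source frames × (target rate / source rate) = 20020 × (60000/1001)/(60) = 20020 × 1000/1001 = 20000.

20000 frames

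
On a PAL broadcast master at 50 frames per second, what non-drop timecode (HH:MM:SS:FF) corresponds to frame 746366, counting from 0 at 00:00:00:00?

04:08:47:16

746366 ÷ 50 = 14927 full seconds, remainder 16 frames.
14927 s = 4 h 8 min 47 s.
Timecode: 04:08:47:16.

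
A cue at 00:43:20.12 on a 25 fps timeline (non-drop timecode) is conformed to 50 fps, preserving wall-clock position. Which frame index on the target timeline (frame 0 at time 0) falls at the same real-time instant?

Source frame index: (0×3600 + 43×60 + 20) × 25 + 12 = 65012.
Real time: 65012 / (25) = 65012/25 s.
Target frame: (65012/25) × (50) = 130024.

frame 130024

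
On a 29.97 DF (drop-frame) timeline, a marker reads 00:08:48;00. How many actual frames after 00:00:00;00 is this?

As if non-drop at 30 labels/s: (0 × 3600 + 8 × 60 + 48) × 30 + 0 = 15840.
Minute boundaries passed: 8; those not divisible by 10: 8 − 0 = 8; dropped labels = 2 × 8 = 16.
Actual frame index = 15840 − 16 = 15824.

15824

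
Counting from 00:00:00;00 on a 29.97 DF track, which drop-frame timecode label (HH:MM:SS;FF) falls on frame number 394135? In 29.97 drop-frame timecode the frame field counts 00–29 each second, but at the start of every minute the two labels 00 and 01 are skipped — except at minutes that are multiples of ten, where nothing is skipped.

Each 10-minute DF block holds 10 × 60 × 30 − 9 × 2 = 17982 frames. 394135 ÷ 17982 → 21 full blocks, remainder 16513.
Within the partial block the first minute is 1800 frames and each further minute 1798, so 9 further minute boundaries passed. Total skipped labels = 18 × 21 + 2 × 9 = 396.
Non-drop label index = 394135 + 396 = 394531; at 30 labels/s that is 03:39:11:01, i.e. DF 03:39:11;01.

03:39:11;01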